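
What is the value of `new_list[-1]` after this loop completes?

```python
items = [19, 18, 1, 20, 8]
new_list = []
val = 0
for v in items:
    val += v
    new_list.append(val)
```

Cumulative sum ends at 66
`new_list` takes the values: [] → [19] → [19, 37] → [19, 37, 38] → [19, 37, 38, 58] → [19, 37, 38, 58, 66]
So `new_list[-1]` = 66

Answer: 66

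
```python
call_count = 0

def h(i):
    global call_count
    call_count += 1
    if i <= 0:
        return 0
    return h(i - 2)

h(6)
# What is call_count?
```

Linear recursion stepping by 2: 4 calls from i=6 down to ≤0.

Answer: 4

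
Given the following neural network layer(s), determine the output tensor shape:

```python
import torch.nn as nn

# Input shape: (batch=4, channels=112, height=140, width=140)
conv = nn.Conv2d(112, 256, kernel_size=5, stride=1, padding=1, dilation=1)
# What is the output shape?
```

Input: (4, 112, 140, 140) -> Output: (4, 256, 138, 138)

Answer: (4, 256, 138, 138)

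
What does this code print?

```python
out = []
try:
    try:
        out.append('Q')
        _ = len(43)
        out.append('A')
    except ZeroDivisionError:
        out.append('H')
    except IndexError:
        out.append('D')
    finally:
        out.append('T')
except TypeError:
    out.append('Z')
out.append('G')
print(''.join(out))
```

Execution trace: 'Q' (try body) → 'T' (finally) → 'Z' (outer except TypeError) → 'G' (after the try/except). Output: QTZG

Answer: QTZG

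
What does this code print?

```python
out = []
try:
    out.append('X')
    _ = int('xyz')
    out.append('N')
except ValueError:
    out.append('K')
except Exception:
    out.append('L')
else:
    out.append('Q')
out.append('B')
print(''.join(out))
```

Execution trace: 'X' (try body) → 'K' (except ValueError) → 'B' (after the try/except). Output: XKB

Answer: XKB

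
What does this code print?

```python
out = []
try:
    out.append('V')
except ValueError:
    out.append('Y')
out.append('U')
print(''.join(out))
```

Execution trace: 'V' (try body, no exception) → 'U' (after the try/except). Output: VU

Answer: VU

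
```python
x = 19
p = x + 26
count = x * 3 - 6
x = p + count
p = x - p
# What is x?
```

Trace:
`x = 19` → x = 19
`p = x + 26` → p = 45
`count = x * 3 - 6` → count = 51
`x = p + count` → x = 96
`p = x - p` → p = 51
So x = 96

Answer: 96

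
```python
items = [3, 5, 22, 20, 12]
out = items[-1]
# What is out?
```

Trace:
`items = [3, 5, 22, 20, 12]` → items = [3, 5, 22, 20, 12]
`out = items[-1]` → out = 12
So out = 12

Answer: 12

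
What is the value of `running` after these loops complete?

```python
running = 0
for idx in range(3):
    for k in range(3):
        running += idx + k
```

Sum of all idx+k for idx,k in 3x3
`running` takes the values: 0 → 1 → 3 → 4 → 6 → 9 → 11 → 14 → 18

Answer: 18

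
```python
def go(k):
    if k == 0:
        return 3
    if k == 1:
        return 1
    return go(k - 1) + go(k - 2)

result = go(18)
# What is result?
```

Build up from base cases: go(0)=3, go(1)=1, go(2)=4, go(3)=5, go(4)=9, go(5)=14, go(6)=23, ..., go(18)=7375

Answer: 7375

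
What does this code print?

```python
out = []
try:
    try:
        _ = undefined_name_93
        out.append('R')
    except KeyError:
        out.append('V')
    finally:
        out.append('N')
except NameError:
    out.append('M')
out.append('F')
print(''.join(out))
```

Execution trace: 'N' (finally) → 'M' (outer except NameError) → 'F' (after the try/except). Output: NMF

Answer: NMF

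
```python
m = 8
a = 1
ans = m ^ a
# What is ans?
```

Trace:
`m = 8` → m = 8
`a = 1` → a = 1
`ans = m ^ a` → ans = 9
So ans = 9

Answer: 9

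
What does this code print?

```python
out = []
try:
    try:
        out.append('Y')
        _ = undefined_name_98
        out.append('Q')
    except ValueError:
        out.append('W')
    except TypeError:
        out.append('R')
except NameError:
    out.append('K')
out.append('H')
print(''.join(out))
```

Execution trace: 'Y' (try body) → 'K' (outer except NameError) → 'H' (after the try/except). Output: YKH

Answer: YKH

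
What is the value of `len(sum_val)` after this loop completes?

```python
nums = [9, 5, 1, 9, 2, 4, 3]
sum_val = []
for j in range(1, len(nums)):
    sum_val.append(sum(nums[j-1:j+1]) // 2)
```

Number of 2-element averages
`sum_val` takes the values: [] → [7] → [7, 3] → [7, 3, 5] → [7, 3, 5, 5] → [7, 3, 5, 5, 3] → [7, 3, 5, 5, 3, 3]
So `len(sum_val)` = 6

Answer: 6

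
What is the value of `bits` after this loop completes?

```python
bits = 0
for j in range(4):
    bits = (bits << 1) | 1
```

Build 4 consecutive 1-bits: 0b1111
`bits` takes the values: 0 → 1 → 3 → 7 → 15

Answer: 15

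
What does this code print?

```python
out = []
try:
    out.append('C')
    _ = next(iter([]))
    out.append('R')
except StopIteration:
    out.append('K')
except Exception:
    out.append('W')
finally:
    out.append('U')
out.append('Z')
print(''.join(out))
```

Execution trace: 'C' (try body) → 'K' (except StopIteration) → 'U' (finally) → 'Z' (after the try/except). Output: CKUZ

Answer: CKUZ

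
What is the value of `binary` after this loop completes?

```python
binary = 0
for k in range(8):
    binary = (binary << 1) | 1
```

Build 8 consecutive 1-bits: 0b11111111
`binary` takes the values: 0 → 1 → 3 → 7 → 15 → 31 → 63 → 127 → 255

Answer: 255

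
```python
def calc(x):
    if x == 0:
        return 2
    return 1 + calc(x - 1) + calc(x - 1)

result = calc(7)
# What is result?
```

calc(x) = 1 + 2·calc(x-1), calc(0)=2. Closed form: (2+1)·2^7 - 1 = 383.

Answer: 383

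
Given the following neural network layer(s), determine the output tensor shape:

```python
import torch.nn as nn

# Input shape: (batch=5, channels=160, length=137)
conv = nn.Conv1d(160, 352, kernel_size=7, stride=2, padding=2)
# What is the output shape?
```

Input: (5, 160, 137) -> Output: (5, 352, 68)

Answer: (5, 352, 68)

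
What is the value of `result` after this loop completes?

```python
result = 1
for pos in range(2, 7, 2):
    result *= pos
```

Product of even numbers 2 to 6
`result` takes the values: 1 → 2 → 8 → 48

Answer: 48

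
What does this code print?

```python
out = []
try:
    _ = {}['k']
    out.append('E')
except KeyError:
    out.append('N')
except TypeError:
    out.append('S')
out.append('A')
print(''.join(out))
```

Execution trace: 'N' (except KeyError) → 'A' (after the try/except). Output: NA

Answer: NA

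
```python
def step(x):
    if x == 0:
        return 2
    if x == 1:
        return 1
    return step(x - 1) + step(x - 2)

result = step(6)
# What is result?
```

Build up from base cases: step(0)=2, step(1)=1, step(2)=3, step(3)=4, step(4)=7, step(5)=11, step(6)=18

Answer: 18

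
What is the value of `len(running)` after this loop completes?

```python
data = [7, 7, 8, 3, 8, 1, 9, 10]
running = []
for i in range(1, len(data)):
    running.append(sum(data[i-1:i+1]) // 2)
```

Number of 2-element averages
`running` takes the values: [] → [7] → [7, 7] → [7, 7, 5] → [7, 7, 5, 5] → [7, 7, 5, 5, 4] → [7, 7, 5, 5, 4, 5] → [7, 7, 5, 5, 4, 5, 9]
So `len(running)` = 7

Answer: 7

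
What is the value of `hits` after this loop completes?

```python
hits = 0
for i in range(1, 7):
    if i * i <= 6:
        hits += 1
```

Count numbers where i² ≤ 6
`hits` takes the values: 0 → 1 → 2

Answer: 2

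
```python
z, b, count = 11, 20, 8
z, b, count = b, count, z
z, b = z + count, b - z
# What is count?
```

Trace:
`z, b, count = 11, 20, 8` → z = 11; b = 20; count = 8
`z, b, count = b, count, z` → z = 20; b = 8; count = 11
`z, b = z + count, b - z` → z = 31; b = -12
So count = 11

Answer: 11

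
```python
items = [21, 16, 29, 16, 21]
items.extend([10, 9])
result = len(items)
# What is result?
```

Trace:
`items = [21, 16, 29, 16, 21]` → items = [21, 16, 29, 16, 21]
`items.extend([10, 9])` → items = [21, 16, 29, 16, 21, 10, 9]
`result = len(items)` → result = 7
So result = 7

Answer: 7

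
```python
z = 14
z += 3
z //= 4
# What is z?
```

Trace:
`z = 14` → z = 14
`z += 3` → z = 17
`z //= 4` → z = 4
So z = 4

Answer: 4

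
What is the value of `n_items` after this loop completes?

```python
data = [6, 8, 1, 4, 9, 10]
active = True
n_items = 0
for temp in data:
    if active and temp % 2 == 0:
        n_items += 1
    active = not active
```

Count even values at even positions
`n_items` takes the values: 0 → 1

Answer: 1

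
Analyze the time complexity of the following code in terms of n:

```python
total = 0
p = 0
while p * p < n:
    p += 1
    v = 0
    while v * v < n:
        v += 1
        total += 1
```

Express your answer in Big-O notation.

Each loop level contributes: √n × √n. Multiplying the contributions gives O(n).

Answer: O(n)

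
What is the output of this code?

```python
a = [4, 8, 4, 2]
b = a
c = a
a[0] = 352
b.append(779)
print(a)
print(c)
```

Key concept: multiple aliases.
Step by step:
`a = [4, 8, 4, 2]` → a = [4, 8, 4, 2]
`b = a` → b = [4, 8, 4, 2] (same object as a)
`c = a` → c = [4, 8, 4, 2] (same object as a, b)
`a[0] = 352` → a = [352, 8, 4, 2] (same object as b, c); b = [352, 8, 4, 2] (same object as a, c); c = [352, 8, 4, 2] (same object as a, b)
`b.append(779)` → a = [352, 8, 4, 2, 779] (same object as b, c); b = [352, 8, 4, 2, 779] (same object as a, c); c = [352, 8, 4, 2, 779] (same object as a, b)
`print(a)` → prints [352, 8, 4, 2, 779]
`print(c)` → prints [352, 8, 4, 2, 779]

Answer:
[352, 8, 4, 2, 779]
[352, 8, 4, 2, 779]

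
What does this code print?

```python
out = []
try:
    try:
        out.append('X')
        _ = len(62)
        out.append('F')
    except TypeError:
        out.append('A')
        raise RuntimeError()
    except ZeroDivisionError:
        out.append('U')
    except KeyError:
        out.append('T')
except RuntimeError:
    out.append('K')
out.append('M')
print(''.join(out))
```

Execution trace: 'X' (try body) → 'A' (except TypeError) → 'K' (outer except RuntimeError) → 'M' (after the try/except). Output: XAKM

Answer: XAKM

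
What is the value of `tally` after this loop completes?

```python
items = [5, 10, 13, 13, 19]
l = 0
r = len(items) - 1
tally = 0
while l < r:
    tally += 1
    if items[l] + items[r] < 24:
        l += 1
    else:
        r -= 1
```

Steps to find pair summing to 24
`tally` takes the values: 0 → 1 → 2 → 3 → 4

Answer: 4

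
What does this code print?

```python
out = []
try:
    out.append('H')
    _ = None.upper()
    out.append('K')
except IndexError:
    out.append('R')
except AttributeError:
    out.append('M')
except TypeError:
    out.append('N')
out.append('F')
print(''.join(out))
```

Execution trace: 'H' (try body) → 'M' (except AttributeError) → 'F' (after the try/except). Output: HMF

Answer: HMF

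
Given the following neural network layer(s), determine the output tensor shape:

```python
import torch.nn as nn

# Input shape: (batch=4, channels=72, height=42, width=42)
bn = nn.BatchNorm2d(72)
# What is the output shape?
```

Input: (4, 72, 42, 42) -> Output: (4, 72, 42, 42)

Answer: (4, 72, 42, 42)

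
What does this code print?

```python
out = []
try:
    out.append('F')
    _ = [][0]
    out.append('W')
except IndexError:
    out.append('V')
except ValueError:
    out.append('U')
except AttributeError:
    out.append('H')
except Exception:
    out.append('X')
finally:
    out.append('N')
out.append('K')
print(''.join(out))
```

Execution trace: 'F' (try body) → 'V' (except IndexError) → 'N' (finally) → 'K' (after the try/except). Output: FVNK

Answer: FVNK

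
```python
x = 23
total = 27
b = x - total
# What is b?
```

Trace:
`x = 23` → x = 23
`total = 27` → total = 27
`b = x - total` → b = -4
So b = -4

Answer: -4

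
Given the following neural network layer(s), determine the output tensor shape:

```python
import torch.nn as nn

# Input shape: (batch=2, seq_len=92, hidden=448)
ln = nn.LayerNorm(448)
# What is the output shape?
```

Input: (2, 92, 448) -> Output: (2, 92, 448)

Answer: (2, 92, 448)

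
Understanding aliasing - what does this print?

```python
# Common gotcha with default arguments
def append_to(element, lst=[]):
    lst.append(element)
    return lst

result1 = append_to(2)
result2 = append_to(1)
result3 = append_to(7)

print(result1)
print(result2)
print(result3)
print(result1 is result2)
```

Key concept: mutable default argument gotcha.
Step by step:
`result1 = append_to(2)` → result1 = [2]
`result2 = append_to(1)` → result1 = [2, 1] (same object as result2); result2 = [2, 1] (same object as result1)
`result3 = append_to(7)` → result1 = [2, 1, 7] (same object as result2, result3); result2 = [2, 1, 7] (same object as result1, result3); result3 = [2, 1, 7] (same object as result1, result2)
`print(result1)` → prints [2, 1, 7]
`print(result2)` → prints [2, 1, 7]
`print(result3)` → prints [2, 1, 7]
`print(result1 is result2)` → prints True

Answer:
[2, 1, 7]
[2, 1, 7]
[2, 1, 7]
True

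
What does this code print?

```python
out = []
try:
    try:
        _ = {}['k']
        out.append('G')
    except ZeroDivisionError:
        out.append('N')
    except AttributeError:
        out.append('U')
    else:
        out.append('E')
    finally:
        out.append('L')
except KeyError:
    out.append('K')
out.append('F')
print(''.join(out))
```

Execution trace: 'L' (finally) → 'K' (outer except KeyError) → 'F' (after the try/except). Output: LKF

Answer: LKF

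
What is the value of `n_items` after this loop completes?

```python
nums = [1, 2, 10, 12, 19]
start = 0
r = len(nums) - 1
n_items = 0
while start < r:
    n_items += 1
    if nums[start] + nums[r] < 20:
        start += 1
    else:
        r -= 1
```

Steps to find pair summing to 20
`n_items` takes the values: 0 → 1 → 2 → 3 → 4

Answer: 4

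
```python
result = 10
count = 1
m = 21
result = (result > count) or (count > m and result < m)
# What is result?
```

Trace:
`result = 10` → result = 10
`count = 1` → count = 1
`m = 21` → m = 21
`result = (result > count) or (count > m and result < m)` → result = True
So result = True

Answer: True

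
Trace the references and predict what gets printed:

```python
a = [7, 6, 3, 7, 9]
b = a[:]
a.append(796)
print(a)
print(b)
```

Key concept: slice [:] creates copy.
Step by step:
`a = [7, 6, 3, 7, 9]` → a = [7, 6, 3, 7, 9]
`b = a[:]` → b = [7, 6, 3, 7, 9]
`a.append(796)` → a = [7, 6, 3, 7, 9, 796]
`print(a)` → prints [7, 6, 3, 7, 9, 796]
`print(b)` → prints [7, 6, 3, 7, 9]

Answer:
[7, 6, 3, 7, 9, 796]
[7, 6, 3, 7, 9]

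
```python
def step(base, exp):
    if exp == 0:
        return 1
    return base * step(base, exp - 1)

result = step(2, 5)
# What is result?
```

step(2, 5) = 2 * 2 * 2 * 2 * 2 = 32

Answer: 32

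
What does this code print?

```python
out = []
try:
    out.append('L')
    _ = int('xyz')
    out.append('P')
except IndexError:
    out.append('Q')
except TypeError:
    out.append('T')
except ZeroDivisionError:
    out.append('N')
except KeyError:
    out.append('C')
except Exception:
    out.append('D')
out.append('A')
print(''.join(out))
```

Execution trace: 'L' (try body) → 'D' (except Exception) → 'A' (after the try/except). Output: LDA

Answer: LDA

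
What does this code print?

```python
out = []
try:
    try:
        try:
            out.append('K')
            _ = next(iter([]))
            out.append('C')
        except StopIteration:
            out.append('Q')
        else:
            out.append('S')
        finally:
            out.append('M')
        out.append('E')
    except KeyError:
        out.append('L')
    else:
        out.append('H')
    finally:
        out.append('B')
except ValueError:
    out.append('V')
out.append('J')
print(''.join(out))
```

Execution trace: 'K' (inner try body) → 'Q' (inner except StopIteration) → 'M' (inner finally) → 'E' (try body, no exception) → 'H' (else) → 'B' (finally) → 'J' (after the try/except). Output: KQMEHBJ

Answer: KQMEHBJ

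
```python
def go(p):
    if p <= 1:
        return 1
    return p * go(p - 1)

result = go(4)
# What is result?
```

go(4) = 4 * 3 * 2 * 1 = 24

Answer: 24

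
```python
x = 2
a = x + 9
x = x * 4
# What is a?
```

Trace:
`x = 2` → x = 2
`a = x + 9` → a = 11
`x = x * 4` → x = 8
So a = 11

Answer: 11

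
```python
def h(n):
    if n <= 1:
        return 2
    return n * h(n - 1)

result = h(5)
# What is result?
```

h(5) = 5 * 4 * 3 * 2 * 2 = 240

Answer: 240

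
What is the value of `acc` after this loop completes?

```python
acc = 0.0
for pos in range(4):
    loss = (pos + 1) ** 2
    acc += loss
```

Sum of squared losses 1² + 2² + ... + 4²
`acc` takes the values: 0.0 → 1.0 → 5.0 → 14.0 → 30.0

Answer: 30.0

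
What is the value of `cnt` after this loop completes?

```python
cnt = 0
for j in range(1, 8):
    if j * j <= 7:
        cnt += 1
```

Count numbers where j² ≤ 7
`cnt` takes the values: 0 → 1 → 2

Answer: 2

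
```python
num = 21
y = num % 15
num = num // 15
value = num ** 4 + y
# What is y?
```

Trace:
`num = 21` → num = 21
`y = num % 15` → y = 6
`num = num // 15` → num = 1
`value = num ** 4 + y` → value = 7
So y = 6

Answer: 6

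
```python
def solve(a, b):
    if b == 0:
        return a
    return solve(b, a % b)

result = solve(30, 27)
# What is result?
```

solve(30, 27) -> solve(27, 3) -> solve(3, 0) -> 3

Answer: 3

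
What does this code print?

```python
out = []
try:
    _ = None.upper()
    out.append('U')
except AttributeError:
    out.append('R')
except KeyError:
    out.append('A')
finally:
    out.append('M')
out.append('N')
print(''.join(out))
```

Execution trace: 'R' (except AttributeError) → 'M' (finally) → 'N' (after the try/except). Output: RMN

Answer: RMN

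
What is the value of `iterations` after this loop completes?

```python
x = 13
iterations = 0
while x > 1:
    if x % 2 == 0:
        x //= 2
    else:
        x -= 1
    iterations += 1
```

Steps to reduce 13 to 1
`iterations` takes the values: 0 → 1 → 2 → 3 → 4 → 5

Answer: 5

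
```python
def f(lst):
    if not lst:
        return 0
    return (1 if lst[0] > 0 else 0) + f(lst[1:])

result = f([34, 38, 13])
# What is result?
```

Count of positive elements in [34, 38, 13] = 3

Answer: 3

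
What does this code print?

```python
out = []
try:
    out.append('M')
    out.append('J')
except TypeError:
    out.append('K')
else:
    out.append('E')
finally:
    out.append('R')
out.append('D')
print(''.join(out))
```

Execution trace: 'M' (try body) → 'J' (try body, no exception) → 'E' (else) → 'R' (finally) → 'D' (after the try/except). Output: MJERD

Answer: MJERD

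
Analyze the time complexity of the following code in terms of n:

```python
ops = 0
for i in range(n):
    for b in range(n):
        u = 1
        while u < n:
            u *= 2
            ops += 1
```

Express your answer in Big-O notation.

Each loop level contributes: n × n × log n. Multiplying the contributions gives O(n^2 log n).

Answer: O(n^2 log n)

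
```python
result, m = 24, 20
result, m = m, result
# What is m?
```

Trace:
`result, m = 24, 20` → result = 24; m = 20
`result, m = m, result` → result = 20; m = 24
So m = 24

Answer: 24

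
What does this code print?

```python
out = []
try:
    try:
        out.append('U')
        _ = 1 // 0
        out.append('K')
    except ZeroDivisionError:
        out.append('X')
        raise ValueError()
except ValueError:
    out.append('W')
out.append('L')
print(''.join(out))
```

Execution trace: 'U' (inner try body) → 'X' (inner except ZeroDivisionError) → 'W' (outer except ValueError) → 'L' (after the try/except). Output: UXWL

Answer: UXWL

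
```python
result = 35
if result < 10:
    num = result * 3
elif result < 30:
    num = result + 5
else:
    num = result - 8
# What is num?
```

Trace:
`result = 35` → result = 35
`if result < 10: ...` → result < 10 is False, result < 30 is False, take else branch → num = 27
So num = 27

Answer: 27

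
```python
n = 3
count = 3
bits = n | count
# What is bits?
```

Trace:
`n = 3` → n = 3
`count = 3` → count = 3
`bits = n | count` → bits = 3
So bits = 3

Answer: 3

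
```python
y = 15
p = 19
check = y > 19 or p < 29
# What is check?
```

Trace:
`y = 15` → y = 15
`p = 19` → p = 19
`check = y > 19 or p < 29` → check = True
So check = True

Answer: True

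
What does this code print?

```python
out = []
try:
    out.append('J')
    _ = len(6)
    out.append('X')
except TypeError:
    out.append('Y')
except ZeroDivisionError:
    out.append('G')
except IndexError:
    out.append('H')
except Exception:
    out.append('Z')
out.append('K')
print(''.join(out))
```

Execution trace: 'J' (try body) → 'Y' (except TypeError) → 'K' (after the try/except). Output: JYK

Answer: JYK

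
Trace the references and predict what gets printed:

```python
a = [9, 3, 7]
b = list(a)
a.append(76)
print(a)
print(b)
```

Key concept: list() constructor creates copy.
Step by step:
`a = [9, 3, 7]` → a = [9, 3, 7]
`b = list(a)` → b = [9, 3, 7]
`a.append(76)` → a = [9, 3, 7, 76]
`print(a)` → prints [9, 3, 7, 76]
`print(b)` → prints [9, 3, 7]

Answer:
[9, 3, 7, 76]
[9, 3, 7]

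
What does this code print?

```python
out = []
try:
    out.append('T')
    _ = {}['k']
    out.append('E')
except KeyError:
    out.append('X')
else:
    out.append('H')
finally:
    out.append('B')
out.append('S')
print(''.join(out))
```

Execution trace: 'T' (try body) → 'X' (except KeyError) → 'B' (finally) → 'S' (after the try/except). Output: TXBS

Answer: TXBS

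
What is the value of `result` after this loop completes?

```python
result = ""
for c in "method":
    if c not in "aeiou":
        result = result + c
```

Remove vowels from 'method'
`result` takes the values: "" → "m" → "mt" → "mth" → "mthd"

Answer: "mthd"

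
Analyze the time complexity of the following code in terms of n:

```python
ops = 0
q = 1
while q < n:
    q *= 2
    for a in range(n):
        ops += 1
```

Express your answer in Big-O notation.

Each loop level contributes: log n × n. Multiplying the contributions gives O(n log n).

Answer: O(n log n)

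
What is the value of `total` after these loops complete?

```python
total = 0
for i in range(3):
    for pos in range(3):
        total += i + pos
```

Sum of all i+pos for i,pos in 3x3
`total` takes the values: 0 → 1 → 3 → 4 → 6 → 9 → 11 → 14 → 18

Answer: 18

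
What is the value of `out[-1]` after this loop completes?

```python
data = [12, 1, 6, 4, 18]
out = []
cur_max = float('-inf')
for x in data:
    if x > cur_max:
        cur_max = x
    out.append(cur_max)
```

Running max ends at 18
`out` takes the values: [] → [12] → [12, 12] → [12, 12, 12] → [12, 12, 12, 12] → [12, 12, 12, 12, 18]
So `out[-1]` = 18

Answer: 18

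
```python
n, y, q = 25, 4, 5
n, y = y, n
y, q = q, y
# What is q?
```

Trace:
`n, y, q = 25, 4, 5` → n = 25; y = 4; q = 5
`n, y = y, n` → n = 4; y = 25
`y, q = q, y` → y = 5; q = 25
So q = 25

Answer: 25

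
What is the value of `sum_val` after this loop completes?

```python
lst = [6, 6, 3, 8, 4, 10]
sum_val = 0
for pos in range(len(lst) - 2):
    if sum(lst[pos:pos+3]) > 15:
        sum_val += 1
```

Count windows with sum > 15
`sum_val` takes the values: 0 → 1 → 2

Answer: 2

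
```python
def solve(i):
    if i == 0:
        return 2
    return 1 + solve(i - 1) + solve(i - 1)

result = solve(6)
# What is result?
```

solve(i) = 1 + 2·solve(i-1), solve(0)=2. Closed form: (2+1)·2^6 - 1 = 191.

Answer: 191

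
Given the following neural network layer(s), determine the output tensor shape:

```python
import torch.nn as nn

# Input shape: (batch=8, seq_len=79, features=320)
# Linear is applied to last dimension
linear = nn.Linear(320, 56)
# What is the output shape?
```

Input: (8, 79, 320) -> Output: (8, 79, 56)

Answer: (8, 79, 56)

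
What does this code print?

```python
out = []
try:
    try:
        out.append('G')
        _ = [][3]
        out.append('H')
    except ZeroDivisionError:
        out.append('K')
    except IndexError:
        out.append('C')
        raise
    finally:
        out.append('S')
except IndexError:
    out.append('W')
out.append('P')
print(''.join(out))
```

Execution trace: 'G' (inner try body) → 'C' (inner except IndexError) → 'S' (inner finally) → 'W' (outer except IndexError) → 'P' (after the try/except). Output: GCSWP

Answer: GCSWP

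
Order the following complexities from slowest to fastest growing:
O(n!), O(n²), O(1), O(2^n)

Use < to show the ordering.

Ordered by growth rate: O(1) < O(n²) < O(2^n) < O(n!)

Answer: O(1) < O(n²) < O(2^n) < O(n!)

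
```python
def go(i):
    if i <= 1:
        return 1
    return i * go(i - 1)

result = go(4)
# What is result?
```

go(4) = 4 * 3 * 2 * 1 = 24

Answer: 24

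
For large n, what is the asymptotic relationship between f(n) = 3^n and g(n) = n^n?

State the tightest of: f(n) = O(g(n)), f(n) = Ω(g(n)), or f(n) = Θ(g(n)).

3^n vs n^n: f(n) = O(g(n)) but not Ω(g(n)) — n^n grows strictly faster than 3^n.

Answer: f(n) = O(g(n)) but not Ω(g(n)) — n^n grows strictly faster than 3^n.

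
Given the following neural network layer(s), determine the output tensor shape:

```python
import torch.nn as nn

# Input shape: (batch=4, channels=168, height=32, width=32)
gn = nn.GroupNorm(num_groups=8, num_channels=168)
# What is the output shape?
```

Input: (4, 168, 32, 32) -> Output: (4, 168, 32, 32)

Answer: (4, 168, 32, 32)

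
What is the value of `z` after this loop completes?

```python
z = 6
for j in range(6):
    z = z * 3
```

Multiply by 3, 6 times: 6 * 3^6 = 4374
`z` takes the values: 6 → 18 → 54 → 162 → 486 → 1458 → 4374

Answer: 4374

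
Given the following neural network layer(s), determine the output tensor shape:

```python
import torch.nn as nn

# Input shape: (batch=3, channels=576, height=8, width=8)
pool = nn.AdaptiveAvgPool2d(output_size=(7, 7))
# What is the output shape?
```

Input: (3, 576, 8, 8) -> Output: (3, 576, 7, 7)

Answer: (3, 576, 7, 7)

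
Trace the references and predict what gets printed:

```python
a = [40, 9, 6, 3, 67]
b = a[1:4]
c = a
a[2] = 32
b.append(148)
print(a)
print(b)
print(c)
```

Key concept: slice vs alias.
Step by step:
`a = [40, 9, 6, 3, 67]` → a = [40, 9, 6, 3, 67]
`b = a[1:4]` → b = [9, 6, 3]
`c = a` → c = [40, 9, 6, 3, 67] (same object as a)
`a[2] = 32` → a = [40, 9, 32, 3, 67] (same object as c); c = [40, 9, 32, 3, 67] (same object as a)
`b.append(148)` → b = [9, 6, 3, 148]
`print(a)` → prints [40, 9, 32, 3, 67]
`print(b)` → prints [9, 6, 3, 148]
`print(c)` → prints [40, 9, 32, 3, 67]

Answer:
[40, 9, 32, 3, 67]
[9, 6, 3, 148]
[40, 9, 32, 3, 67]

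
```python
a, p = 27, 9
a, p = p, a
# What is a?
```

Trace:
`a, p = 27, 9` → a = 27; p = 9
`a, p = p, a` → a = 9; p = 27
So a = 9

Answer: 9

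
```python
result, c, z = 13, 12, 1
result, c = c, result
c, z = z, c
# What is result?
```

Trace:
`result, c, z = 13, 12, 1` → result = 13; c = 12; z = 1
`result, c = c, result` → result = 12; c = 13
`c, z = z, c` → c = 1; z = 13
So result = 12

Answer: 12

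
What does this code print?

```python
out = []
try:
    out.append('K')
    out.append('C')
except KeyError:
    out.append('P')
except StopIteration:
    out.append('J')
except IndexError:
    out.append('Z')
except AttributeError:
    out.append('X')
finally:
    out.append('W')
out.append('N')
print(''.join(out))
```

Execution trace: 'K' (try body) → 'C' (try body, no exception) → 'W' (finally) → 'N' (after the try/except). Output: KCWN

Answer: KCWN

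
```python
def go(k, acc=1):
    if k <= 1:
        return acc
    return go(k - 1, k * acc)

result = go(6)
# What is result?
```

Accumulator trace (n, acc): (6, 1) -> (5, 6) -> (4, 30) -> (3, 120) -> (2, 360) -> (1, 720) -> return 720

Answer: 720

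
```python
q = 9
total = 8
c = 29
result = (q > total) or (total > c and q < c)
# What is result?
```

Trace:
`q = 9` → q = 9
`total = 8` → total = 8
`c = 29` → c = 29
`result = (q > total) or (total > c and q < c)` → result = True
So result = True

Answer: True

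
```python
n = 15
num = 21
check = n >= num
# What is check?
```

Trace:
`n = 15` → n = 15
`num = 21` → num = 21
`check = n >= num` → check = False
So check = False

Answer: False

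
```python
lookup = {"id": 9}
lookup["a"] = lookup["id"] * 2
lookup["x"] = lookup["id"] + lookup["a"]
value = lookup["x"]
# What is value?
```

Trace:
`lookup = {"id": 9}` → lookup = {'id': 9}
`lookup["a"] = lookup["id"] * 2` → lookup = {'id': 9, 'a': 18}
`lookup["x"] = lookup["id"] + lookup["a"]` → lookup = {'id': 9, 'a': 18, 'x': 27}
`value = lookup["x"]` → value = 27
So value = 27

Answer: 27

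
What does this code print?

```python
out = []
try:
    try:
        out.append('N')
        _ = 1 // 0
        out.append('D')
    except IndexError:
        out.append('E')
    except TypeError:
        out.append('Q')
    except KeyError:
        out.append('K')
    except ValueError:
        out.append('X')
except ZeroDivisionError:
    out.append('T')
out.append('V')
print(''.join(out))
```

Execution trace: 'N' (try body) → 'T' (outer except ZeroDivisionError) → 'V' (after the try/except). Output: NTV

Answer: NTV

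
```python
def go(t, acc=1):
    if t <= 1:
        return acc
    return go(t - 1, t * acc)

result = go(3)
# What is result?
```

Accumulator trace (n, acc): (3, 1) -> (2, 3) -> (1, 6) -> return 6

Answer: 6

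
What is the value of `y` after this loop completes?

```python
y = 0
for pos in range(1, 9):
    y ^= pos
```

XOR of 1 to 8
`y` takes the values: 0 → 1 → 3 → 0 → 4 → 1 → 7 → 0 → 8

Answer: 8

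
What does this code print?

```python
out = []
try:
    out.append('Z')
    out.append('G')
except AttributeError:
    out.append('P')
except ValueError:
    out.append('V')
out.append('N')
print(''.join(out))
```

Execution trace: 'Z' (try body) → 'G' (try body, no exception) → 'N' (after the try/except). Output: ZGN

Answer: ZGN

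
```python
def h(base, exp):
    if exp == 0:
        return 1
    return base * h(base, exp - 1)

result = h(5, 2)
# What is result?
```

h(5, 2) = 5 * 5 = 25

Answer: 25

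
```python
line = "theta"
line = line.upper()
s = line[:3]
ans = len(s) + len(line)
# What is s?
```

Trace:
`line = "theta"` → line = 'theta'
`line = line.upper()` → line = 'THETA'
`s = line[:3]` → s = 'THE'
`ans = len(s) + len(line)` → ans = 8
So s = 'THE'

Answer: 'THE'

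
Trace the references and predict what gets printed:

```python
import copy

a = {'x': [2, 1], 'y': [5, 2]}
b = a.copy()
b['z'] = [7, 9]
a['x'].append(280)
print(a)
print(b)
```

Key concept: shallow copy of dict with mutable values.
Step by step:
`a = {'x': [2, 1], 'y': [5, 2]}` → a = {'x': [2, 1], 'y': [5, 2]}
`b = a.copy()` → b = {'x': [2, 1], 'y': [5, 2]}
`b['z'] = [7, 9]` → b = {'x': [2, 1], 'y': [5, 2], 'z': [7, 9]}
`a['x'].append(280)` → a = {'x': [2, 1, 280], 'y': [5, 2]}; b = {'x': [2, 1, 280], 'y': [5, 2], 'z': [7, 9]}
`print(a)` → prints {'x': [2, 1, 280], 'y': [5, 2]}
`print(b)` → prints {'x': [2, 1, 280], 'y': [5, 2], 'z': [7, 9]}

Answer:
{'x': [2, 1, 280], 'y': [5, 2]}
{'x': [2, 1, 280], 'y': [5, 2], 'z': [7, 9]}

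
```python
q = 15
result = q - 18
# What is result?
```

Trace:
`q = 15` → q = 15
`result = q - 18` → result = -3
So result = -3

Answer: -3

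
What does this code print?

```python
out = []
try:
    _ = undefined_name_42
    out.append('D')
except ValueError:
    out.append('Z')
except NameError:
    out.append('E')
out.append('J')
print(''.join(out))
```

Execution trace: 'E' (except NameError) → 'J' (after the try/except). Output: EJ

Answer: EJ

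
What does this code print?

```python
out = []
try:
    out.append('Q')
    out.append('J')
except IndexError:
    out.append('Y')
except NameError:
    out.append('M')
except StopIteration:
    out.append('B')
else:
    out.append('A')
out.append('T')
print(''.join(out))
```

Execution trace: 'Q' (try body) → 'J' (try body, no exception) → 'A' (else) → 'T' (after the try/except). Output: QJAT

Answer: QJAT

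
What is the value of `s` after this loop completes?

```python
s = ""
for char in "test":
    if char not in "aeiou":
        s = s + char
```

Remove vowels from 'test'
`s` takes the values: "" → "t" → "ts" → "tst"

Answer: "tst"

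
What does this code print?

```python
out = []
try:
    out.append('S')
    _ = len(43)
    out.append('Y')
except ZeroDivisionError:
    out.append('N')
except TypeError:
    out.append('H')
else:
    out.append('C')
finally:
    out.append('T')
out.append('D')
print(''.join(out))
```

Execution trace: 'S' (try body) → 'H' (except TypeError) → 'T' (finally) → 'D' (after the try/except). Output: SHTD

Answer: SHTD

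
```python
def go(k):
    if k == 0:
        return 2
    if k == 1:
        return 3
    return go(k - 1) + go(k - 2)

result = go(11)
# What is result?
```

Build up from base cases: go(0)=2, go(1)=3, go(2)=5, go(3)=8, go(4)=13, go(5)=21, go(6)=34, ..., go(11)=377

Answer: 377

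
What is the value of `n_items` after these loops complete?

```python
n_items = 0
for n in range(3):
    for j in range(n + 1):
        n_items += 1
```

Triangle: 1 + 2 + ... + 3
`n_items` takes the values: 0 → 1 → 2 → 3 → 4 → 5 → 6

Answer: 6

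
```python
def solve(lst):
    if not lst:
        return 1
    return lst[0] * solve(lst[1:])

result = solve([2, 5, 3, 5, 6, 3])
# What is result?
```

Product over [2, 5, 3, 5, 6, 3] = 2 * 5 * 3 * 5 * 6 * 3 = 2700

Answer: 2700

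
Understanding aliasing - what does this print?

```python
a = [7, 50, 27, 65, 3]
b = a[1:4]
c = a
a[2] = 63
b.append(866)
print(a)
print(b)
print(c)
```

Key concept: slice vs alias.
Step by step:
`a = [7, 50, 27, 65, 3]` → a = [7, 50, 27, 65, 3]
`b = a[1:4]` → b = [50, 27, 65]
`c = a` → c = [7, 50, 27, 65, 3] (same object as a)
`a[2] = 63` → a = [7, 50, 63, 65, 3] (same object as c); c = [7, 50, 63, 65, 3] (same object as a)
`b.append(866)` → b = [50, 27, 65, 866]
`print(a)` → prints [7, 50, 63, 65, 3]
`print(b)` → prints [50, 27, 65, 866]
`print(c)` → prints [7, 50, 63, 65, 3]

Answer:
[7, 50, 63, 65, 3]
[50, 27, 65, 866]
[7, 50, 63, 65, 3]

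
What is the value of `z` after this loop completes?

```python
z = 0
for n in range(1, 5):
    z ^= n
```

XOR of 1 to 4
`z` takes the values: 0 → 1 → 3 → 0 → 4

Answer: 4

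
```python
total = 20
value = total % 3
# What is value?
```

Trace:
`total = 20` → total = 20
`value = total % 3` → value = 2
So value = 2

Answer: 2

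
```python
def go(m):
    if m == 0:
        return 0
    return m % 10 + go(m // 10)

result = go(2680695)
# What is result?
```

Sum of digits of 2680695: 5 + 9 + 6 + 0 + 8 + 6 + 2 = 36

Answer: 36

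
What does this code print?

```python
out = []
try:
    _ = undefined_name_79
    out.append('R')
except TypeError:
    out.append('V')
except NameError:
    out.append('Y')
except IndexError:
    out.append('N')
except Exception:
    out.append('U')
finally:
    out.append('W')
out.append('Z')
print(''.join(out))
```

Execution trace: 'Y' (except NameError) → 'W' (finally) → 'Z' (after the try/except). Output: YWZ

Answer: YWZ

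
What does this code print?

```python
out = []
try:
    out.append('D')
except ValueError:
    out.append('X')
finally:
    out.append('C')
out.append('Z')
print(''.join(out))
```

Execution trace: 'D' (try body, no exception) → 'C' (finally) → 'Z' (after the try/except). Output: DCZ

Answer: DCZ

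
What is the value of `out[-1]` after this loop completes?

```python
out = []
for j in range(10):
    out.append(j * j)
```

Last element of squares 0 to 9
`out` takes the values: [] → [0] → [0, 1] → [0, 1, 4] → [0, 1, 4, 9] → [0, 1, 4, 9, 16] → [0, 1, 4, 9, 16, 25] → [0, 1, 4, 9, 16, 25, 36] → [0, 1, 4, 9, 16, 25, 36, 49] → [0, 1, 4, 9, 16, 25, 36, 49, 64] → [0, 1, 4, 9, 16, 25, 36, 49, 64, 81]
So `out[-1]` = 81

Answer: 81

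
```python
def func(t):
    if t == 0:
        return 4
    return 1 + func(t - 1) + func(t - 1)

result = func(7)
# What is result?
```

func(t) = 1 + 2·func(t-1), func(0)=4. Closed form: (4+1)·2^7 - 1 = 639.

Answer: 639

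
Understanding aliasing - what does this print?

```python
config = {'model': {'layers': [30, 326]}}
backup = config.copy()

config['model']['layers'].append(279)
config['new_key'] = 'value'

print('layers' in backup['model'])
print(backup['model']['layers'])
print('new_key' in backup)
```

Key concept: shallow copy gotcha with nested dict.
Step by step:
`config = {'model': {'layers': [30, 326]}}` → config = {'model': {'layers': [30, 326]}}
`backup = config.copy()` → backup = {'model': {'layers': [30, 326]}}
`config['model']['layers'].append(279)` → config = {'model': {'layers': [30, 326, 279]}}; backup = {'model': {'layers': [30, 326, 279]}}
`config['new_key'] = 'value'` → config = {'model': {'layers': [30, 326, 279]}, 'new_key': 'value'}
`print('layers' in backup['model'])` → prints True
`print(backup['model']['layers'])` → prints [30, 326, 279]
`print('new_key' in backup)` → prints False

Answer:
True
[30, 326, 279]
False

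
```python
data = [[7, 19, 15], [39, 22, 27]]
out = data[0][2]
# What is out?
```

Trace:
`data = [[7, 19, 15], [39, 22, 27]]` → data = [[7, 19, 15], [39, 22, 27]]
`out = data[0][2]` → out = 15
So out = 15

Answer: 15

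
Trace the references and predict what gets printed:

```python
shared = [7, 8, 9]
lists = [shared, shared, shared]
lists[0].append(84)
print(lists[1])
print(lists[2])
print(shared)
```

Key concept: list of same reference.
Step by step:
`shared = [7, 8, 9]` → shared = [7, 8, 9]
`lists = [shared, shared, shared]` → lists = [[7, 8, 9], [7, 8, 9], [7, 8, 9]]
`lists[0].append(84)` → shared = [7, 8, 9, 84]; lists = [[7, 8, 9, 84], [7, 8, 9, 84], [7, 8, 9, 84]]
`print(lists[1])` → prints [7, 8, 9, 84]
`print(lists[2])` → prints [7, 8, 9, 84]
`print(shared)` → prints [7, 8, 9, 84]

Answer:
[7, 8, 9, 84]
[7, 8, 9, 84]
[7, 8, 9, 84]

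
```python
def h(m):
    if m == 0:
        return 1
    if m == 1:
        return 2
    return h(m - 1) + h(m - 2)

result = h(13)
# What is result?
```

Build up from base cases: h(0)=1, h(1)=2, h(2)=3, h(3)=5, h(4)=8, h(5)=13, h(6)=21, ..., h(13)=610

Answer: 610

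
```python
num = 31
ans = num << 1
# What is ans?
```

Trace:
`num = 31` → num = 31
`ans = num << 1` → ans = 62
So ans = 62

Answer: 62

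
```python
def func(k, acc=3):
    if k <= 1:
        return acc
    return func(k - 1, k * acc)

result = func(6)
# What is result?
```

Accumulator trace (n, acc): (6, 3) -> (5, 18) -> (4, 90) -> (3, 360) -> (2, 1080) -> (1, 2160) -> return 2160

Answer: 2160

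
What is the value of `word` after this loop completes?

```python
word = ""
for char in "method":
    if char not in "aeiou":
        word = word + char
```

Remove vowels from 'method'
`word` takes the values: "" → "m" → "mt" → "mth" → "mthd"

Answer: "mthd"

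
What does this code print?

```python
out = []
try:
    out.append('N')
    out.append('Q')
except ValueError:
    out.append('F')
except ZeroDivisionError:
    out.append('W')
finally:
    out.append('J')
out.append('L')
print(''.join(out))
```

Execution trace: 'N' (try body) → 'Q' (try body, no exception) → 'J' (finally) → 'L' (after the try/except). Output: NQJL

Answer: NQJL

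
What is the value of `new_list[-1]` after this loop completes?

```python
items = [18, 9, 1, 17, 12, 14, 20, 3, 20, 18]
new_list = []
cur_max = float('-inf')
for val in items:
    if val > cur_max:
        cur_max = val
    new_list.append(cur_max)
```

Running max ends at 20
`new_list` takes the values: [] → [18] → [18, 18] → [18, 18, 18] → [18, 18, 18, 18] → [18, 18, 18, 18, 18] → [18, 18, 18, 18, 18, 18] → [18, 18, 18, 18, 18, 18, 20] → [18, 18, 18, 18, 18, 18, 20, 20] → [18, 18, 18, 18, 18, 18, 20, 20, 20] → [18, 18, 18, 18, 18, 18, 20, 20, 20, 20]
So `new_list[-1]` = 20

Answer: 20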